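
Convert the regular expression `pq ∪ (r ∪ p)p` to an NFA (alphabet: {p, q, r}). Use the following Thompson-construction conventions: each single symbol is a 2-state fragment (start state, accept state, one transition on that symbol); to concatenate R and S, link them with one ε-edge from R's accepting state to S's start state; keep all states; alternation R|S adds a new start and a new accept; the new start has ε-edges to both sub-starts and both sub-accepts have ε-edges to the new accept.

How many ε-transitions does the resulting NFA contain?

10

Recursing over subexpressions:
Each of the 5 symbol leaves contributes 0 ε-transitions.
  pq = 1 ε-transition
  r ∪ p = 4 ε-transitions
  (r ∪ p)p = 5 ε-transitions
  pq ∪ (r ∪ p)p = 10 ε-transitions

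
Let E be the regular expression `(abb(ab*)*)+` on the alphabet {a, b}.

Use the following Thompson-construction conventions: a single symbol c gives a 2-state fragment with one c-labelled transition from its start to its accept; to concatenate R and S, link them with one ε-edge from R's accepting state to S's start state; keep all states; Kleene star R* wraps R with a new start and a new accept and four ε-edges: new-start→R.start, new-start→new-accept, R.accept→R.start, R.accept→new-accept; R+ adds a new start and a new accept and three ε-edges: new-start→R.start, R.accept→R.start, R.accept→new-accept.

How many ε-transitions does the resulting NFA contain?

15

Per subexpression:
Each of the 5 symbol leaves contributes 0 ε-transitions.
  b* — 4 ε-transitions
  ab* — 5 ε-transitions
  (ab*)* — 9 ε-transitions
  abb(ab*)* — 12 ε-transitions
  (abb(ab*)*)+ — 15 ε-transitions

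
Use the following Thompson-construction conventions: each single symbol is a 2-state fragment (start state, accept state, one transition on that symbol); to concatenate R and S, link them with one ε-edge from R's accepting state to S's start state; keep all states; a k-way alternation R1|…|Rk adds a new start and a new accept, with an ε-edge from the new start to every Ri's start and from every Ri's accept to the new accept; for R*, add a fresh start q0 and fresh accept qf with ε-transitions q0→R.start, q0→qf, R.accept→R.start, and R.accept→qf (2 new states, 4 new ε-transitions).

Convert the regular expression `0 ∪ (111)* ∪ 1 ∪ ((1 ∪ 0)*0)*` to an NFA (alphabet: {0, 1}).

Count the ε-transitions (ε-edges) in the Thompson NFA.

27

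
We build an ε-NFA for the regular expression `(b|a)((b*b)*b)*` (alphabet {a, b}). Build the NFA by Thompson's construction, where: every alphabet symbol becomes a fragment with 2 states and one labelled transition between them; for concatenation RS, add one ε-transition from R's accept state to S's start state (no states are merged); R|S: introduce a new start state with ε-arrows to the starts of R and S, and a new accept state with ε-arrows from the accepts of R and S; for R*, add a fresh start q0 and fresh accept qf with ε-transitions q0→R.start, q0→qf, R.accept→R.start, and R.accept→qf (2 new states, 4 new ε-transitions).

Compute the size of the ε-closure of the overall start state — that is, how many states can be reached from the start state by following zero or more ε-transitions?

3

Compute the ε-closure size of each fragment's start state recursively; a symbol fragment's start has no outgoing ε-edge, so its closure is just itself (size 1).
  b|a : |closure| = 1 + 1 + 1 = 3 (the new accept is not ε-reachable since no branch accepts ε)
  b* : new start has ε-edges to the inner start and to the new accept, so |closure| = 2 + 1 = 3
  b*b : the left operand accepts ε, so the closure extends into the next operand (via the concat ε-link); |closure| = 3 + 1 = 4
  (b*b)* : |closure| = 1 (new start) + 4 (body) + 1 (new accept) = 6
  (b*b)*b : |closure| = 6 + 1 = 7 (closure spills across the concat boundary because the left factor accepts ε)
  ((b*b)*b)* : new start has ε-edges to the inner start and to the new accept, so |closure| = 2 + 7 = 9
  (b|a)((b*b)*b)* : same as the first factor's closure: |closure| = 3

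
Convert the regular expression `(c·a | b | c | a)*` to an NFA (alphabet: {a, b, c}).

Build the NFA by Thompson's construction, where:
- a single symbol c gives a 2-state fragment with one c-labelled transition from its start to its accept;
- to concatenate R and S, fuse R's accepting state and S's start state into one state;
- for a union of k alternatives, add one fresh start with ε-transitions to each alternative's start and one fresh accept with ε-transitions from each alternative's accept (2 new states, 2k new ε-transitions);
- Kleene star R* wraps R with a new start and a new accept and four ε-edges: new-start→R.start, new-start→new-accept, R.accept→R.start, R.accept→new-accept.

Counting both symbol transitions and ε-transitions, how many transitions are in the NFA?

17

Bottom-up over the parse tree:
Each of the 5 symbol leaves contributes 1 transition (1 symbol, 0 ε).
  c·a — 2 transitions (2 symbol, 0 ε)
  c·a | b | c | a — 13 transitions (5 symbol, 8 ε)
  (c·a | b | c | a)* — 17 transitions (5 symbol, 12 ε)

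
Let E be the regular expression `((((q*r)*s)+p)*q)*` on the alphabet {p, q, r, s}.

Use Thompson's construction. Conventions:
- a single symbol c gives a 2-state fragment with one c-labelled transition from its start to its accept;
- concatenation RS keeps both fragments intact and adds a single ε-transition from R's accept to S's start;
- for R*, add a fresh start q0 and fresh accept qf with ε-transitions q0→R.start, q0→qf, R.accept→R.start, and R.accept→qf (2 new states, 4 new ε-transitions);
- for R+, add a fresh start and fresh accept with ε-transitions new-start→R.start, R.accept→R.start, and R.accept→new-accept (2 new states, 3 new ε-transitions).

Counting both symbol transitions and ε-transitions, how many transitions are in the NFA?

By structural recursion:
Each of the 5 symbol leaves contributes 1 transition (1 symbol, 0 ε).
  q* → 5 transitions (1 symbol, 4 ε)
  q*r → 7 transitions (2 symbol, 5 ε)
  (q*r)* → 11 transitions (2 symbol, 9 ε)
  (q*r)*s → 13 transitions (3 symbol, 10 ε)
  ((q*r)*s)+ → 16 transitions (3 symbol, 13 ε)
  ((q*r)*s)+p → 18 transitions (4 symbol, 14 ε)
  (((q*r)*s)+p)* → 22 transitions (4 symbol, 18 ε)
  (((q*r)*s)+p)*q → 24 transitions (5 symbol, 19 ε)
  ((((q*r)*s)+p)*q)* → 28 transitions (5 symbol, 23 ε)

28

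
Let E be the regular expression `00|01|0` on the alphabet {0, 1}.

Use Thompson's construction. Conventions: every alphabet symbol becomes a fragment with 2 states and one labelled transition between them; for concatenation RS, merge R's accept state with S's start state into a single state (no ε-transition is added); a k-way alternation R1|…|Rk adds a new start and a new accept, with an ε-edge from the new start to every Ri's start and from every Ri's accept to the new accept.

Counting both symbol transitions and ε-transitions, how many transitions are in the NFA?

11

Recursing over subexpressions:
Each of the 5 symbol leaves contributes 1 transition (1 symbol, 0 ε).
  00 — 2 transitions (2 symbol, 0 ε)
  01 — 2 transitions (2 symbol, 0 ε)
  00|01|0 — 11 transitions (5 symbol, 6 ε)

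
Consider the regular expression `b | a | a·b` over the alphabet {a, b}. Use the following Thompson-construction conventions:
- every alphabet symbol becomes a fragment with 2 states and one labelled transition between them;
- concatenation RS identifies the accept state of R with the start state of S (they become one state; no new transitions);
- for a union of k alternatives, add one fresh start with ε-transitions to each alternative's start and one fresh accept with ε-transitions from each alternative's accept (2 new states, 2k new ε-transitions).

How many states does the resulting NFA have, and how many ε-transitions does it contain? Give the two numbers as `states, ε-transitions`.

Recursing over subexpressions:
Each of the 4 symbol leaves contributes 2 states and 0 ε-transitions.
  a·b — 3 states, 0 ε-transitions
  b | a | a·b — 9 states, 6 ε-transitions

9, 6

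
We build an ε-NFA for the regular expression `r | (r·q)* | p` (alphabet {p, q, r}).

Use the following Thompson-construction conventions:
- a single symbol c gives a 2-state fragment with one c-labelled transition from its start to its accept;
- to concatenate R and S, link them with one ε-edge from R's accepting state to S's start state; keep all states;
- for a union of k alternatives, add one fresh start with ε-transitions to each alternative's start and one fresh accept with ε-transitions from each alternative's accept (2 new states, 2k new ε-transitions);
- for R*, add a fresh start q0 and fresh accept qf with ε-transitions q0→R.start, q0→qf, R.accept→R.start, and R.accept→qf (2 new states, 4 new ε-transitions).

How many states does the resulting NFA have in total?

Building bottom-up:
Each of the 4 symbol leaves contributes a 2-state fragment.
  r·q : 4 states
  (r·q)* : 6 states
  r | (r·q)* | p : 12 states

12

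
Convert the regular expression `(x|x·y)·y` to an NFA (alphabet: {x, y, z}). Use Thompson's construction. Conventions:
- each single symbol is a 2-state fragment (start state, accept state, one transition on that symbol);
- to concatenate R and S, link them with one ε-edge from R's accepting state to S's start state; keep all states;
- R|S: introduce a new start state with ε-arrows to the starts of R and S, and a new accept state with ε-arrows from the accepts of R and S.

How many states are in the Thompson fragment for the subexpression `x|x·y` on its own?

8

Fragment for `x|x·y`:
Each of the 3 symbol leaves contributes a 2-state fragment.
  x·y — 4 states
  x|x·y — 8 states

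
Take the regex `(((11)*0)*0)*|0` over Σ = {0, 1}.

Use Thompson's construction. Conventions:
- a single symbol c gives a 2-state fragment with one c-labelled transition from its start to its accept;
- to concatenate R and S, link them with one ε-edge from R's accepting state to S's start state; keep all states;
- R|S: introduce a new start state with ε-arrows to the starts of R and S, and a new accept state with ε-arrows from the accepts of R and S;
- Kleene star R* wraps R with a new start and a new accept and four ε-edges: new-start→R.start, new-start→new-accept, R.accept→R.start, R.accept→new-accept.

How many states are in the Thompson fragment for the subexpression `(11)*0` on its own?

8

Fragment for `(11)*0`:
Each of the 3 symbol leaves contributes a 2-state fragment.
  11 = 4 states
  (11)* = 6 states
  (11)*0 = 8 states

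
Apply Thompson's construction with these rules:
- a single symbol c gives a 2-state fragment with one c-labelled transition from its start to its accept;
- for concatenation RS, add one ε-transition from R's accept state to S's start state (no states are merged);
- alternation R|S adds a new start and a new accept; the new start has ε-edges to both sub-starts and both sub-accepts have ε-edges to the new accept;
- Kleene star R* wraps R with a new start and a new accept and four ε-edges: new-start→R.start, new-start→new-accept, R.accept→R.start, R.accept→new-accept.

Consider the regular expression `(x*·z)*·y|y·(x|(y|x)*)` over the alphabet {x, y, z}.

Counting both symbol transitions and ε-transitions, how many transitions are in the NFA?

34

Bottom-up over the parse tree:
Each of the 7 symbol leaves contributes 1 transition (1 symbol, 0 ε).
  x* — 5 transitions (1 symbol, 4 ε)
  x*·z — 7 transitions (2 symbol, 5 ε)
  (x*·z)* — 11 transitions (2 symbol, 9 ε)
  (x*·z)*·y — 13 transitions (3 symbol, 10 ε)
  y|x — 6 transitions (2 symbol, 4 ε)
  (y|x)* — 10 transitions (2 symbol, 8 ε)
  x|(y|x)* — 15 transitions (3 symbol, 12 ε)
  y·(x|(y|x)*) — 17 transitions (4 symbol, 13 ε)
  (x*·z)*·y|y·(x|(y|x)*) — 34 transitions (7 symbol, 27 ε)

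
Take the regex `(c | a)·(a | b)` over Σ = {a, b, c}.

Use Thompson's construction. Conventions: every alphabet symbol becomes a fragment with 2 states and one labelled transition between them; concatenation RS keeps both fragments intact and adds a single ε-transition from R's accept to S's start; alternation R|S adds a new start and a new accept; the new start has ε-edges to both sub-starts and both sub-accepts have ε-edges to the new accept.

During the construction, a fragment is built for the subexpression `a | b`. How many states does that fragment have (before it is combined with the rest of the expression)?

6

Fragment for `a | b`:
Each of the 2 symbol leaves contributes a 2-state fragment.
  a | b — 6 states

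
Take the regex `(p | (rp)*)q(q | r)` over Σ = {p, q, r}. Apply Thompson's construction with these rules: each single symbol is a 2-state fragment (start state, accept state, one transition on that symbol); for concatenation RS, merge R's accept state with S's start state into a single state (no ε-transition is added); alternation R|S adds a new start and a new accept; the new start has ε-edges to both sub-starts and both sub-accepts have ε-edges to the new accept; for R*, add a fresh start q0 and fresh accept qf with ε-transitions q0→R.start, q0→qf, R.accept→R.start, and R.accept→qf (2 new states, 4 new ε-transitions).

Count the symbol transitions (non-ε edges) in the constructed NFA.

Bottom-up over the parse tree:
Each of the 6 symbol leaves contributes exactly 1 symbol transition.
  rp — 2 symbol transitions
  (rp)* — 2 symbol transitions
  p | (rp)* — 3 symbol transitions
  q | r — 2 symbol transitions
  (p | (rp)*)q(q | r) — 6 symbol transitions

6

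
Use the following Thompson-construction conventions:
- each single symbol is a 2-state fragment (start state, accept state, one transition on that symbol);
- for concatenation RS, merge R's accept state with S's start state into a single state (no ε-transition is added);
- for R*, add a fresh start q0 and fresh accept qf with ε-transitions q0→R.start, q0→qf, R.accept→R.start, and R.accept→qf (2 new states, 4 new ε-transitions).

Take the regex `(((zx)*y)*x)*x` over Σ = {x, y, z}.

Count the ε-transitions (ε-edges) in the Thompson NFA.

Per subexpression:
Each of the 5 symbol leaves contributes 0 ε-transitions.
  zx → 0 ε-transitions
  (zx)* → 4 ε-transitions
  (zx)*y → 4 ε-transitions
  ((zx)*y)* → 8 ε-transitions
  ((zx)*y)*x → 8 ε-transitions
  (((zx)*y)*x)* → 12 ε-transitions
  (((zx)*y)*x)*x → 12 ε-transitions

12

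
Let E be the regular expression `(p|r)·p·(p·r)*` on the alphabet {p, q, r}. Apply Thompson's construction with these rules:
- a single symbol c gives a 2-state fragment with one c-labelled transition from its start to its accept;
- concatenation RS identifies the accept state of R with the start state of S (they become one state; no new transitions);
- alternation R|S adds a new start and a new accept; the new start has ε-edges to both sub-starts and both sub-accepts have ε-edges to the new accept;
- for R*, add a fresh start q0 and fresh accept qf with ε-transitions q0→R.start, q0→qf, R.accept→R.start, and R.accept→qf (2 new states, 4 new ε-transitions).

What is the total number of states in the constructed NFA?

11

Per subexpression:
Each of the 5 symbol leaves contributes a 2-state fragment.
  p|r : 6 states
  p·r : 3 states
  (p·r)* : 5 states
  (p|r)·p·(p·r)* : 11 states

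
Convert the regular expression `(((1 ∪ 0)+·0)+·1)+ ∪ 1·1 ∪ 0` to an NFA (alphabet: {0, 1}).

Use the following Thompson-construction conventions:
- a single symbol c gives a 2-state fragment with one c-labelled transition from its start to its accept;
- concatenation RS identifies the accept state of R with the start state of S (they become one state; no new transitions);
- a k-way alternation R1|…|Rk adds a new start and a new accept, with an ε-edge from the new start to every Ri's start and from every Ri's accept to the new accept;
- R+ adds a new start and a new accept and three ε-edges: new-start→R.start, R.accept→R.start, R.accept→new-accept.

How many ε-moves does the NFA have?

Bottom-up over the parse tree:
Each of the 7 symbol leaves contributes 0 ε-transitions.
  1 ∪ 0 — 4 ε-transitions
  (1 ∪ 0)+ — 7 ε-transitions
  (1 ∪ 0)+·0 — 7 ε-transitions
  ((1 ∪ 0)+·0)+ — 10 ε-transitions
  ((1 ∪ 0)+·0)+·1 — 10 ε-transitions
  (((1 ∪ 0)+·0)+·1)+ — 13 ε-transitions
  1·1 — 0 ε-transitions
  (((1 ∪ 0)+·0)+·1)+ ∪ 1·1 ∪ 0 — 19 ε-transitions

19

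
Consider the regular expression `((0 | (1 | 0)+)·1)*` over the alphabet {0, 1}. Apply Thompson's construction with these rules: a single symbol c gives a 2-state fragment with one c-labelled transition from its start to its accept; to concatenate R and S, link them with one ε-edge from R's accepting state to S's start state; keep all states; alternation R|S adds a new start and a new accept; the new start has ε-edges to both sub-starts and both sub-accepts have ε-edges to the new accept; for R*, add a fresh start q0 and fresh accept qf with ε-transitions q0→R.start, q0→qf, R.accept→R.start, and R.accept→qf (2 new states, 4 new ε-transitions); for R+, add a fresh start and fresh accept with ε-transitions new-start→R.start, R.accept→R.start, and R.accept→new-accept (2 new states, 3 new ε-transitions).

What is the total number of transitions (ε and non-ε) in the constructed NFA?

20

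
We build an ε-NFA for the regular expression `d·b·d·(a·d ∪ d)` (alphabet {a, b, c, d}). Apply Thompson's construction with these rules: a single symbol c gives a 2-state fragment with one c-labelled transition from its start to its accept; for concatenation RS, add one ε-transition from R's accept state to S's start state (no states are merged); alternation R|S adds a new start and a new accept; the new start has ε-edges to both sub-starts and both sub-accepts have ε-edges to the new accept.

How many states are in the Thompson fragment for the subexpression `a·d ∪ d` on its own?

Fragment for `a·d ∪ d`:
Each of the 3 symbol leaves contributes a 2-state fragment.
  a·d → 4 states
  a·d ∪ d → 8 states

8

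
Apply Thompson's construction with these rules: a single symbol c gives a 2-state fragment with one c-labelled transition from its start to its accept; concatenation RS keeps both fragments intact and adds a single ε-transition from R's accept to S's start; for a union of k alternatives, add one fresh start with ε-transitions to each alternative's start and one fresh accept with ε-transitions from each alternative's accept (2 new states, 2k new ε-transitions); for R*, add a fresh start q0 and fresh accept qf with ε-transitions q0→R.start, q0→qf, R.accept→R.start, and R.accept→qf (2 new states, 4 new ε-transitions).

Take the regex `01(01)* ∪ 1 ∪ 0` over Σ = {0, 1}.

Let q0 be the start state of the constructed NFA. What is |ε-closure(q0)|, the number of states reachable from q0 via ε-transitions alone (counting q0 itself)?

4

Work bottom-up. For each fragment F, track |ε-closure(F.start)| and whether F's accept lies in that closure (i.e. whether F accepts ε). A single-symbol fragment has closure size 1 and does not accept ε.
  01 — same as the first factor's closure: C = 1
  (01)* — C = 1 (new start) + 1 (body) + 1 (new accept) = 3
  01(01)* — same as the first factor's closure: C = 1
  01(01)* ∪ 1 ∪ 0 — C = 1 + 1 + 1 + 1 = 4 (the new accept is not ε-reachable since no branch accepts ε)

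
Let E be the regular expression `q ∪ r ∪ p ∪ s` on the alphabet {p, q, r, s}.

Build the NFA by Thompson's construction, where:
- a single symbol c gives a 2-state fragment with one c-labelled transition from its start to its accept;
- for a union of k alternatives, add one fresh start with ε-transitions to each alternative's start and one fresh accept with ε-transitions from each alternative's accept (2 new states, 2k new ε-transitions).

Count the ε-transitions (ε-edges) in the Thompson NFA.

Recursing over subexpressions:
Each of the 4 symbol leaves contributes 0 ε-transitions.
  q ∪ r ∪ p ∪ s : 8 ε-transitions

8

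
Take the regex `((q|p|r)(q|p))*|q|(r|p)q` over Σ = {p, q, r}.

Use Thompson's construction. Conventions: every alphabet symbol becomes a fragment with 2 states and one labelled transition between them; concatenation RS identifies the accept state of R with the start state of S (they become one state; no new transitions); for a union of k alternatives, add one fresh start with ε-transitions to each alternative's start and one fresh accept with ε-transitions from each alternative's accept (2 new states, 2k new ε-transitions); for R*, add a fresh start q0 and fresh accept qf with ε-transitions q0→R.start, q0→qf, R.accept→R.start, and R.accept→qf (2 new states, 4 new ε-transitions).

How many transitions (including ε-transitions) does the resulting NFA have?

Bottom-up over the parse tree:
Each of the 9 symbol leaves contributes 1 transition (1 symbol, 0 ε).
  q|p|r = 9 transitions (3 symbol, 6 ε)
  q|p = 6 transitions (2 symbol, 4 ε)
  (q|p|r)(q|p) = 15 transitions (5 symbol, 10 ε)
  ((q|p|r)(q|p))* = 19 transitions (5 symbol, 14 ε)
  r|p = 6 transitions (2 symbol, 4 ε)
  (r|p)q = 7 transitions (3 symbol, 4 ε)
  ((q|p|r)(q|p))*|q|(r|p)q = 33 transitions (9 symbol, 24 ε)

33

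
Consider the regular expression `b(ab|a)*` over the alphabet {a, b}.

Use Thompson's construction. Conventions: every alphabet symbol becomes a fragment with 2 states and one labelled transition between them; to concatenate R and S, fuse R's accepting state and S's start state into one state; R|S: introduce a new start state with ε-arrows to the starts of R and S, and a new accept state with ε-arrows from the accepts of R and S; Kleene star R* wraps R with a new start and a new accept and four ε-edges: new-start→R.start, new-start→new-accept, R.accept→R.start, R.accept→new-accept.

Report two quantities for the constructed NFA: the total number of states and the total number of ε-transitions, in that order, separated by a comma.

10, 8

Per subexpression:
Each of the 4 symbol leaves contributes 2 states and 0 ε-transitions.
  ab — 3 states, 0 ε-transitions
  ab|a — 7 states, 4 ε-transitions
  (ab|a)* — 9 states, 8 ε-transitions
  b(ab|a)* — 10 states, 8 ε-transitions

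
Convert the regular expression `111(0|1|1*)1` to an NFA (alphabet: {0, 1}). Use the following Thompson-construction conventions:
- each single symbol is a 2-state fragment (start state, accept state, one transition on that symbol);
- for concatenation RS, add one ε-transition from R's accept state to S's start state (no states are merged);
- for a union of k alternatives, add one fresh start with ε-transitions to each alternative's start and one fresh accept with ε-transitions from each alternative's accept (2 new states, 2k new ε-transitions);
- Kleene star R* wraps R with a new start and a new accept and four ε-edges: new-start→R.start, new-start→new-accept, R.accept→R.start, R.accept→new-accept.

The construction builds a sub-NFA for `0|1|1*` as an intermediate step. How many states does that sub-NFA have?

Fragment for `0|1|1*`:
Each of the 3 symbol leaves contributes a 2-state fragment.
  1* : 4 states
  0|1|1* : 10 states

10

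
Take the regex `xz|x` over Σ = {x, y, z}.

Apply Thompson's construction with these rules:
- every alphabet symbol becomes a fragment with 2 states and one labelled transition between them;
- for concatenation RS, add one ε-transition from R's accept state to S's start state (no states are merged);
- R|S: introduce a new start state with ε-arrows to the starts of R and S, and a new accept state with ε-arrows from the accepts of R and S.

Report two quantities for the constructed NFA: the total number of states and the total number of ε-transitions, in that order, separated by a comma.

8, 5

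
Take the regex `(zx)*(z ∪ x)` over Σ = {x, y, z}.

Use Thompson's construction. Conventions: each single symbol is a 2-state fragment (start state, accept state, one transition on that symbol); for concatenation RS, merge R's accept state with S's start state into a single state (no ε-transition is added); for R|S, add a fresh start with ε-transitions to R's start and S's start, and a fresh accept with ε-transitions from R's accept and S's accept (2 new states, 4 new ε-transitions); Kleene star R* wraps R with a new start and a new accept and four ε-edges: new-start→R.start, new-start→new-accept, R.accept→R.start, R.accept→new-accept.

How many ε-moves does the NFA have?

8

By structural recursion:
Each of the 4 symbol leaves contributes 0 ε-transitions.
  zx : 0 ε-transitions
  (zx)* : 4 ε-transitions
  z ∪ x : 4 ε-transitions
  (zx)*(z ∪ x) : 8 ε-transitions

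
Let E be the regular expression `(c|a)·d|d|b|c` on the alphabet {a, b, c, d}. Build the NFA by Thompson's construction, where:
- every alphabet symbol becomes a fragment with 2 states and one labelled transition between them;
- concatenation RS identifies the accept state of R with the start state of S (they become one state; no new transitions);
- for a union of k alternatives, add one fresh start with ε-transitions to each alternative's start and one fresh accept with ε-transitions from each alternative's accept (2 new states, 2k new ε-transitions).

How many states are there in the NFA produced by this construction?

15

By structural recursion:
Each of the 6 symbol leaves contributes a 2-state fragment.
  c|a → 6 states
  (c|a)·d → 7 states
  (c|a)·d|d|b|c → 15 states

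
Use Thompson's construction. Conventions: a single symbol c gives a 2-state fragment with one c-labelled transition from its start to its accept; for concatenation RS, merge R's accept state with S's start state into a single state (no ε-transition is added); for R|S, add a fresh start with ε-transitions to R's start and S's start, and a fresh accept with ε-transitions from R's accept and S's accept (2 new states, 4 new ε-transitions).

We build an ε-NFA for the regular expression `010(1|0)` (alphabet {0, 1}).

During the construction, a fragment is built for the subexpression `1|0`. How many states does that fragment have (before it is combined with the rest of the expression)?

Fragment for `1|0`:
Each of the 2 symbol leaves contributes a 2-state fragment.
  1|0 = 6 states

6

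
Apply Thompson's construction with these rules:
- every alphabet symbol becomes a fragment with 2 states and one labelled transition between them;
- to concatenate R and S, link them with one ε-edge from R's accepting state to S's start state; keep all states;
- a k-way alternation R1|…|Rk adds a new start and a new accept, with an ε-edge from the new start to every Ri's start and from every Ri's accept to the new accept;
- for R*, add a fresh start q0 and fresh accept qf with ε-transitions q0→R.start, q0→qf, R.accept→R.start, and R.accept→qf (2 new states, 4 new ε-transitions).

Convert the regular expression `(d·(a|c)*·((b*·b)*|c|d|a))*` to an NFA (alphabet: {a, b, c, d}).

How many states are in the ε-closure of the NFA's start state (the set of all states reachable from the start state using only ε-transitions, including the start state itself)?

Compute the ε-closure size of each fragment's start state recursively; a symbol fragment's start has no outgoing ε-edge, so its closure is just itself (size 1).
  a|c → |ε-closure| = 1 + 1 + 1 = 3 (the new accept is not ε-reachable since no branch accepts ε)
  (a|c)* → |ε-closure| = 1 (new start) + 3 (body) + 1 (new accept) = 5
  b* → new start has ε-edges to the inner start and to the new accept, so |ε-closure| = 2 + 1 = 3
  b*·b → the left operand accepts ε, so the closure extends into the next operand (via the concat ε-link); |ε-closure| = 3 + 1 = 4
  (b*·b)* → the star's fresh start ε-reaches both the body's start and the fresh accept: |ε-closure| = 2 + 4 = 6
  (b*·b)*|c|d|a → new start ε-reaches every alternative's start; at least one alternative accepts ε, so the union's new accept is reached too: |ε-closure| = 1 + 6 + 1 + 1 + 1 + 1 = 11
  d·(a|c)*·((b*·b)*|c|d|a) → |ε-closure| equals the left operand's closure size = 1 (its accept is not ε-reachable, so the closure stops there)
  (d·(a|c)*·((b*·b)*|c|d|a))* → the star's fresh start ε-reaches both the body's start and the fresh accept: |ε-closure| = 2 + 1 = 3

3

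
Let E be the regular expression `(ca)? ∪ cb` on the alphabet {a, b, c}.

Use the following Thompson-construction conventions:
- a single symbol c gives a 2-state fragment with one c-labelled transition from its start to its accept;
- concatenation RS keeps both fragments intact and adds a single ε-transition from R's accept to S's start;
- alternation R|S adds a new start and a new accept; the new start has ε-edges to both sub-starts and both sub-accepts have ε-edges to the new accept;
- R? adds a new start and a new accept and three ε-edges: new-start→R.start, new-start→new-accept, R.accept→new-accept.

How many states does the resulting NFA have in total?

Bottom-up over the parse tree:
Each of the 4 symbol leaves contributes a 2-state fragment.
  ca — 4 states
  (ca)? — 6 states
  cb — 4 states
  (ca)? ∪ cb — 12 states

12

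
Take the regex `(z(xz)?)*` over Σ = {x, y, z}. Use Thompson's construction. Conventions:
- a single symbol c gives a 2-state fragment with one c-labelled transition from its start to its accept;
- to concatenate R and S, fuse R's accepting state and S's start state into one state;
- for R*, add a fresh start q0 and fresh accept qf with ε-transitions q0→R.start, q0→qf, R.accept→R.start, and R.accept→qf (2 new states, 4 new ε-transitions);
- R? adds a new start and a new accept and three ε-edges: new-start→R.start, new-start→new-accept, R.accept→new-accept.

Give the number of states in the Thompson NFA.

Building bottom-up:
Each of the 3 symbol leaves contributes a 2-state fragment.
  xz — 3 states
  (xz)? — 5 states
  z(xz)? — 6 states
  (z(xz)?)* — 8 states

8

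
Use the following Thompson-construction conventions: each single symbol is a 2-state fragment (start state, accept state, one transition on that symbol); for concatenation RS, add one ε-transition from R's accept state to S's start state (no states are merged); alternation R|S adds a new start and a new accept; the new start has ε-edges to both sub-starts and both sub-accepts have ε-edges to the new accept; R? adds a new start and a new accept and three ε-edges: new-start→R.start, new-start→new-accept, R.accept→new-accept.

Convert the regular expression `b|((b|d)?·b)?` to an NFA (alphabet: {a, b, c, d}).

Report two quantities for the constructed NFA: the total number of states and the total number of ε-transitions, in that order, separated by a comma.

16, 15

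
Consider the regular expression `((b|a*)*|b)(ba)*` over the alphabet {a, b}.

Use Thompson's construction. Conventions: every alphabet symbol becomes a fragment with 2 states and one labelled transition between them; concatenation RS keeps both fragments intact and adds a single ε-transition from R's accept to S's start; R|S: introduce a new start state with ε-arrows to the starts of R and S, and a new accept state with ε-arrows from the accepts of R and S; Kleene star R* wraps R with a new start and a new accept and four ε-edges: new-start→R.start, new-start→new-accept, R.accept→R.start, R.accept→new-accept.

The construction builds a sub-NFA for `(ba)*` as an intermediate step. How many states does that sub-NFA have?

Fragment for `(ba)*`:
Each of the 2 symbol leaves contributes a 2-state fragment.
  ba — 4 states
  (ba)* — 6 states

6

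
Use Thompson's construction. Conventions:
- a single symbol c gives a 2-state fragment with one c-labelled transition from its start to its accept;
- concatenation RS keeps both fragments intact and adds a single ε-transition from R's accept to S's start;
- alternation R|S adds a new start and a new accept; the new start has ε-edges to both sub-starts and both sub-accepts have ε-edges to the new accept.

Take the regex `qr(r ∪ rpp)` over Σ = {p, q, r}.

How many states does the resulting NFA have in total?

14

Per subexpression:
Each of the 6 symbol leaves contributes a 2-state fragment.
  rpp — 6 states
  r ∪ rpp — 10 states
  qr(r ∪ rpp) — 14 states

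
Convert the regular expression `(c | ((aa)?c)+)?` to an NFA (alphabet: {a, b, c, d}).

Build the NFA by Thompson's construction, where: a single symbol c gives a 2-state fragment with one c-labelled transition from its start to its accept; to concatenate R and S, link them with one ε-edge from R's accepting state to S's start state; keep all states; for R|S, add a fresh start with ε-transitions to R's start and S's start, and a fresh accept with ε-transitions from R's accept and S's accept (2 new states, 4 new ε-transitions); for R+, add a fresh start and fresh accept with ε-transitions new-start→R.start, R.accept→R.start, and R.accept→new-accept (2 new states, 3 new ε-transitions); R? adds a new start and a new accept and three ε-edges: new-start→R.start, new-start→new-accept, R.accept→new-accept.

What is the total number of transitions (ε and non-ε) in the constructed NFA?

Per subexpression:
Each of the 4 symbol leaves contributes 1 transition (1 symbol, 0 ε).
  aa = 3 transitions (2 symbol, 1 ε)
  (aa)? = 6 transitions (2 symbol, 4 ε)
  (aa)?c = 8 transitions (3 symbol, 5 ε)
  ((aa)?c)+ = 11 transitions (3 symbol, 8 ε)
  c | ((aa)?c)+ = 16 transitions (4 symbol, 12 ε)
  (c | ((aa)?c)+)? = 19 transitions (4 symbol, 15 ε)

19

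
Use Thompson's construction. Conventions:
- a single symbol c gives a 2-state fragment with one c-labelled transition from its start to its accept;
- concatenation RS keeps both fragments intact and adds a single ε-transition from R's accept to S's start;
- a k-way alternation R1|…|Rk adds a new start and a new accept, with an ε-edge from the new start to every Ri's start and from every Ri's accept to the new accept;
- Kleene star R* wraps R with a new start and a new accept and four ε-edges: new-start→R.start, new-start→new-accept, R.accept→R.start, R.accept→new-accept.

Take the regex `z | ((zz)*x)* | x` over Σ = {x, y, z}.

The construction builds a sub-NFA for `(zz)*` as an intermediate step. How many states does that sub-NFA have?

Fragment for `(zz)*`:
Each of the 2 symbol leaves contributes a 2-state fragment.
  zz : 4 states
  (zz)* : 6 states

6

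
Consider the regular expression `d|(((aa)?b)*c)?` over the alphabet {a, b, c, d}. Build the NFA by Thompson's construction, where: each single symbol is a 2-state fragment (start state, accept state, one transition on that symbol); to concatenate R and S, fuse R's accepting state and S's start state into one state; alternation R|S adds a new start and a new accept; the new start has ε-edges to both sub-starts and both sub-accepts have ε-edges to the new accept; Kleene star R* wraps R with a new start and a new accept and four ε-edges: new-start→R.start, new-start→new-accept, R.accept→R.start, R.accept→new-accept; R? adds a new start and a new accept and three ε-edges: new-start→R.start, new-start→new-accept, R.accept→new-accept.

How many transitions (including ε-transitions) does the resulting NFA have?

Recursing over subexpressions:
Each of the 5 symbol leaves contributes 1 transition (1 symbol, 0 ε).
  aa — 2 transitions (2 symbol, 0 ε)
  (aa)? — 5 transitions (2 symbol, 3 ε)
  (aa)?b — 6 transitions (3 symbol, 3 ε)
  ((aa)?b)* — 10 transitions (3 symbol, 7 ε)
  ((aa)?b)*c — 11 transitions (4 symbol, 7 ε)
  (((aa)?b)*c)? — 14 transitions (4 symbol, 10 ε)
  d|(((aa)?b)*c)? — 19 transitions (5 symbol, 14 ε)

19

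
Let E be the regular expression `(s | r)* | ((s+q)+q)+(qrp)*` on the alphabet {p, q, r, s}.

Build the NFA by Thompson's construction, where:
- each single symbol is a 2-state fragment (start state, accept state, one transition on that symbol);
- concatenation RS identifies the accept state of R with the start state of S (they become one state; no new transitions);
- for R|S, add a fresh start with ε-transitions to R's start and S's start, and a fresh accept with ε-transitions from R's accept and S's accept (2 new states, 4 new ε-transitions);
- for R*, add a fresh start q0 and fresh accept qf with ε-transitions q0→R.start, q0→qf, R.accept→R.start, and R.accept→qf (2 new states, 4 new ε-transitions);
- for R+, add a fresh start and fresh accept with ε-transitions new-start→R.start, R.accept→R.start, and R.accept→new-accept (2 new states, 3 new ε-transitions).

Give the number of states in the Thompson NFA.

Per subexpression:
Each of the 8 symbol leaves contributes a 2-state fragment.
  s | r : 6 states
  (s | r)* : 8 states
  s+ : 4 states
  s+q : 5 states
  (s+q)+ : 7 states
  (s+q)+q : 8 states
  ((s+q)+q)+ : 10 states
  qrp : 4 states
  (qrp)* : 6 states
  ((s+q)+q)+(qrp)* : 15 states
  (s | r)* | ((s+q)+q)+(qrp)* : 25 states

25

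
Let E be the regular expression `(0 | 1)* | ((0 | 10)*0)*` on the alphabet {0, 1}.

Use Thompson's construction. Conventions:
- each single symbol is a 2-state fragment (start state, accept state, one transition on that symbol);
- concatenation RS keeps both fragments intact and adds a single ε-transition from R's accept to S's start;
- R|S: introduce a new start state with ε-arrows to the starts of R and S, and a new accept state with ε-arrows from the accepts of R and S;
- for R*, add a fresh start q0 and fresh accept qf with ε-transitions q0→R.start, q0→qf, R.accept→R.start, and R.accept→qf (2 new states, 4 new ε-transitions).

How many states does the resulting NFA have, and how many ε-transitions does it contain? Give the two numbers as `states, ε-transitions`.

24, 26

By structural recursion:
Each of the 6 symbol leaves contributes 2 states and 0 ε-transitions.
  0 | 1 → 6 states, 4 ε-transitions
  (0 | 1)* → 8 states, 8 ε-transitions
  10 → 4 states, 1 ε-transition
  0 | 10 → 8 states, 5 ε-transitions
  (0 | 10)* → 10 states, 9 ε-transitions
  (0 | 10)*0 → 12 states, 10 ε-transitions
  ((0 | 10)*0)* → 14 states, 14 ε-transitions
  (0 | 1)* | ((0 | 10)*0)* → 24 states, 26 ε-transitions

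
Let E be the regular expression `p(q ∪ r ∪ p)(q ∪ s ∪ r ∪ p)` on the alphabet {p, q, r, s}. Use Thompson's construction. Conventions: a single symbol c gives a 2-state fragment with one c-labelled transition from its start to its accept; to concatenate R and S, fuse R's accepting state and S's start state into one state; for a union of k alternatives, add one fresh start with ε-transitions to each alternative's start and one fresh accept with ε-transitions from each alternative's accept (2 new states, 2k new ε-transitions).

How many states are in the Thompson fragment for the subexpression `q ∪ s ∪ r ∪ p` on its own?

Fragment for `q ∪ s ∪ r ∪ p`:
Each of the 4 symbol leaves contributes a 2-state fragment.
  q ∪ s ∪ r ∪ p : 10 states

10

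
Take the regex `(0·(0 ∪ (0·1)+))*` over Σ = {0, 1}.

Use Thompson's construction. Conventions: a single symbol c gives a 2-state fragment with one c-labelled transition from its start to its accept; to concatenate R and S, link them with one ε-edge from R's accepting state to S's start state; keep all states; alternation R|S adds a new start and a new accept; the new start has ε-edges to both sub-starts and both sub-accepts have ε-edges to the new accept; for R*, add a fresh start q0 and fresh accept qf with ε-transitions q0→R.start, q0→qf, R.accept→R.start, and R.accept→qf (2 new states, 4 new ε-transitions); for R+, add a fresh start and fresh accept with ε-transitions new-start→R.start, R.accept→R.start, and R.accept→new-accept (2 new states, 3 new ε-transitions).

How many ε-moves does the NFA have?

13

Recursing over subexpressions:
Each of the 4 symbol leaves contributes 0 ε-transitions.
  0·1 : 1 ε-transition
  (0·1)+ : 4 ε-transitions
  0 ∪ (0·1)+ : 8 ε-transitions
  0·(0 ∪ (0·1)+) : 9 ε-transitions
  (0·(0 ∪ (0·1)+))* : 13 ε-transitions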